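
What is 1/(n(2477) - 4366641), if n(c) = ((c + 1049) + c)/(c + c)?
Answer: -4954/21632333511 ≈ -2.2901e-7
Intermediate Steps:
n(c) = (1049 + 2*c)/(2*c) (n(c) = ((1049 + c) + c)/((2*c)) = (1049 + 2*c)*(1/(2*c)) = (1049 + 2*c)/(2*c))
1/(n(2477) - 4366641) = 1/((1049/2 + 2477)/2477 - 4366641) = 1/((1/2477)*(6003/2) - 4366641) = 1/(6003/4954 - 4366641) = 1/(-21632333511/4954) = -4954/21632333511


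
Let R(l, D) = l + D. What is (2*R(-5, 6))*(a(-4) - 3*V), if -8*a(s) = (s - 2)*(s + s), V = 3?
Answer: -30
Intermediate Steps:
a(s) = -s*(-2 + s)/4 (a(s) = -(s - 2)*(s + s)/8 = -(-2 + s)*2*s/8 = -s*(-2 + s)/4)
R(l, D) = D + l
(2*R(-5, 6))*(a(-4) - 3*V) = (2*(6 - 5))*((1/4)*(-4)*(2 - 1*(-4)) - 3*3) = (2*1)*((1/4)*(-4)*(2 + 4) - 9) = 2*((1/4)*(-4)*6 - 9) = 2*(-6 - 9) = 2*(-15) = -30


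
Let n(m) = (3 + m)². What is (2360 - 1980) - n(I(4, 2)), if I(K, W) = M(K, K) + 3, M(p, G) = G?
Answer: 280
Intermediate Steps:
I(K, W) = 3 + K (I(K, W) = K + 3 = 3 + K)
(2360 - 1980) - n(I(4, 2)) = (2360 - 1980) - (3 + (3 + 4))² = 380 - (3 + 7)² = 380 - 1*10² = 380 - 1*100 = 380 - 100 = 280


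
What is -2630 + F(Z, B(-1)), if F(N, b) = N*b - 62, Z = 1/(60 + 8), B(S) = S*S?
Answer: -183055/68 ≈ -2692.0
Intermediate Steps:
B(S) = S²
Z = 1/68 ≈ 0.014706
F(N, b) = -62 + N*b
-2630 + F(Z, B(-1)) = -2630 + (-62 + (1/68)*(-1)²) = -2630 + (-62 + (1/68)*1) = -2630 + (-62 + 1/68) = -2630 - 4215/68 = -183055/68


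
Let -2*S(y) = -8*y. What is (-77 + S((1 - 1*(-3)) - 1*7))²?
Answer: 7921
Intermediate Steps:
S(y) = 4*y (S(y) = -(-4)*y = 4*y)
(-77 + S((1 - 1*(-3)) - 1*7))² = (-77 + 4*((1 - 1*(-3)) - 1*7))² = (-77 + 4*((1 + 3) - 7))² = (-77 + 4*(4 - 7))² = (-77 + 4*(-3))² = (-77 - 12)² = (-89)² = 7921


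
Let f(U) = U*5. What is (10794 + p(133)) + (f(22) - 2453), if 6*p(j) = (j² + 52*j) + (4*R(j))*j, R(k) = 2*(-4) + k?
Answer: 141811/6 ≈ 23635.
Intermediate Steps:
f(U) = 5*U
R(k) = -8 + k
p(j) = j²/6 + 26*j/3 + j*(-32 + 4*j)/6 (p(j) = ((j² + 52*j) + (4*(-8 + j))*j)/6 = ((j² + 52*j) + (-32 + 4*j)*j)/6 = ((j² + 52*j) + j*(-32 + 4*j))/6 = (j² + 52*j + j*(-32 + 4*j))/6 = j²/6 + 26*j/3 + j*(-32 + 4*j)/6)
(10794 + p(133)) + (f(22) - 2453) = (10794 + (⅚)*133*(4 + 133)) + (5*22 - 2453) = (10794 + (⅚)*133*137) + (110 - 2453) = (10794 + 91105/6) - 2343 = 155869/6 - 2343 = 141811/6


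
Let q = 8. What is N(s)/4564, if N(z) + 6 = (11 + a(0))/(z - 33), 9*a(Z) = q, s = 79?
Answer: -2377/1889496 ≈ -0.0012580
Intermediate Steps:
a(Z) = 8/9 (a(Z) = (⅑)*8 = 8/9)
N(z) = -6 + 107/(9*(-33 + z)) (N(z) = -6 + (11 + 8/9)/(z - 33) = -6 + 107/(9*(-33 + z)))
N(s)/4564 = ((1889 - 54*79)/(9*(-33 + 79)))/4564 = ((⅑)*(1889 - 4266)/46)*(1/4564) = ((⅑)*(1/46)*(-2377))*(1/4564) = -2377/414*1/4564 = -2377/1889496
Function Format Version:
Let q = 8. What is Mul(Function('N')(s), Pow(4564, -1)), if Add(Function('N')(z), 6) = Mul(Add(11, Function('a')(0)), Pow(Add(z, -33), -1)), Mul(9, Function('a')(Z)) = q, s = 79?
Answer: Rational(-2377, 1889496) ≈ -0.0012580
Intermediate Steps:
Function('a')(Z) = Rational(8, 9) (Function('a')(Z) = Mul(Rational(1, 9), 8) = Rational(8, 9))
Function('N')(z) = Add(-6, Mul(Rational(107, 9), Pow(Add(-33, z), -1))) (Function('N')(z) = Add(-6, Mul(Add(11, Rational(8, 9)), Pow(Add(z, -33), -1))) = Add(-6, Mul(Rational(107, 9), Pow(Add(-33, z), -1))))
Mul(Function('N')(s), Pow(4564, -1)) = Mul(Mul(Rational(1, 9), Pow(Add(-33, 79), -1), Add(1889, Mul(-54, 79))), Pow(4564, -1)) = Mul(Mul(Rational(1, 9), Pow(46, -1), Add(1889, -4266)), Rational(1, 4564)) = Mul(Mul(Rational(1, 9), Rational(1, 46), -2377), Rational(1, 4564)) = Mul(Rational(-2377, 414), Rational(1, 4564)) = Rational(-2377, 1889496)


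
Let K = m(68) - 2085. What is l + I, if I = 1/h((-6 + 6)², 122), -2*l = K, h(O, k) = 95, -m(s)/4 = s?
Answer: 223917/190 ≈ 1178.5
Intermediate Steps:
m(s) = -4*s
K = -2357 (K = -4*68 - 2085 = -272 - 2085 = -2357)
l = 2357/2 (l = -½*(-2357) = 2357/2 ≈ 1178.5)
I = 1/95 ≈ 0.010526
l + I = 2357/2 + 1/95 = 223917/190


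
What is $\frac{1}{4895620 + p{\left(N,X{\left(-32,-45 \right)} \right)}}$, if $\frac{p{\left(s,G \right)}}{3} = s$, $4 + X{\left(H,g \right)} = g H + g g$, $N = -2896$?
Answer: $\frac{1}{4886932} \approx 2.0463 \cdot 10^{-7}$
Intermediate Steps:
$X{\left(H,g \right)} = -4 + g^{2} + H g$ ($X{\left(H,g \right)} = -4 + \left(g H + g g\right) = -4 + \left(H g + g^{2}\right) = -4 + \left(g^{2} + H g\right) = -4 + g^{2} + H g$)
$p{\left(s,G \right)} = 3 s$
$\frac{1}{4895620 + p{\left(N,X{\left(-32,-45 \right)} \right)}} = \frac{1}{4895620 + 3 \left(-2896\right)} = \frac{1}{4895620 - 8688} = \frac{1}{4886932}$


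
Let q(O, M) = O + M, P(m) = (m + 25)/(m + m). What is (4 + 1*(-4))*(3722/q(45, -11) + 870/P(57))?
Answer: 0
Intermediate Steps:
P(m) = (25 + m)/(2*m) (P(m) = (25 + m)/((2*m)) = (25 + m)*(1/(2*m)) = (25 + m)/(2*m))
q(O, M) = M + O
(4 + 1*(-4))*(3722/q(45, -11) + 870/P(57)) = (4 + 1*(-4))*(3722/(-11 + 45) + 870/(((1/2)*(25 + 57)/57))) = (4 - 4)*(3722/34 + 870/(((1/2)*(1/57)*82))) = 0*(3722*(1/34) + 870/(41/57)) = 0*(1861/17 + 870*(57/41)) = 0*(1861/17 + 49590/41) = 0*(919331/697) = 0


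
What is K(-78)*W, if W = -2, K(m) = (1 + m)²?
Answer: -11858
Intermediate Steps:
K(-78)*W = (1 - 78)²*(-2) = (-77)²*(-2) = 5929*(-2) = -11858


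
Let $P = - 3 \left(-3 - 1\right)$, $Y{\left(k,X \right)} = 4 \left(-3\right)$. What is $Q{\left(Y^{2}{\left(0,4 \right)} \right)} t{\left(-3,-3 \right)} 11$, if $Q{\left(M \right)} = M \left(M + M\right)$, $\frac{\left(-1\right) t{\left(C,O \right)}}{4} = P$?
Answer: $-21897216$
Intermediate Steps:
$Y{\left(k,X \right)} = -12$
$P = 12$ ($P = \left(-3\right) \left(-4\right) = 12$)
$t{\left(C,O \right)} = -48$ ($t{\left(C,O \right)} = \left(-4\right) 12 = -48$)
$Q{\left(M \right)} = 2 M^{2}$ ($Q{\left(M \right)} = M 2 M = 2 M^{2}$)
$Q{\left(Y^{2}{\left(0,4 \right)} \right)} t{\left(-3,-3 \right)} 11 = 2 \left(\left(-12\right)^{2}\right)^{2} \left(-48\right) 11 = 2 \cdot 144^{2} \left(-48\right) 11 = 2 \cdot 20736 \left(-48\right) 11 = 41472 \left(-48\right) 11 = \left(-1990656\right) 11 = -21897216$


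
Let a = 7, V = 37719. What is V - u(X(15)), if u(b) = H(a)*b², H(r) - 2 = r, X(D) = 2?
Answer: 37683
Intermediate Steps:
H(r) = 2 + r
u(b) = 9*b² (u(b) = (2 + 7)*b² = 9*b²)
V - u(X(15)) = 37719 - 9*2² = 37719 - 9*4 = 37719 - 1*36 = 37719 - 36 = 37683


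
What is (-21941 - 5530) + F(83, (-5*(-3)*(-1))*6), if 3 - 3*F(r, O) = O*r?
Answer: -24980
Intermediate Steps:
F(r, O) = 1 - O*r/3
(-21941 - 5530) + F(83, (-5*(-3)*(-1))*6) = (-21941 - 5530) + (1 - ⅓*(-5*(-3)*(-1))*6*83) = -27471 + (1 - ⅓*(15*(-1))*6*83) = -27471 + (1 - ⅓*(-15*6)*83) = -27471 + (1 - ⅓*(-90)*83) = -27471 + (1 + 2490) = -27471 + 2491 = -24980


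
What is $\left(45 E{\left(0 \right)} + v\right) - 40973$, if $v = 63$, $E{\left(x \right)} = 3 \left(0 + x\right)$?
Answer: $-40910$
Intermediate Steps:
$E{\left(x \right)} = 3 x$
$\left(45 E{\left(0 \right)} + v\right) - 40973 = \left(45 \cdot 3 \cdot 0 + 63\right) - 40973 = \left(45 \cdot 0 + 63\right) - 40973 = \left(0 + 63\right) - 40973 = 63 - 40973 = -40910$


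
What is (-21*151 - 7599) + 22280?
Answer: 11510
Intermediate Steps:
(-21*151 - 7599) + 22280 = (-3171 - 7599) + 22280 = -10770 + 22280 = 11510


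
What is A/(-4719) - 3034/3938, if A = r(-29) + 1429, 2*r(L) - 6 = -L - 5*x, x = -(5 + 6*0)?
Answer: -911954/844701 ≈ -1.0796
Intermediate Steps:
x = -5 (x = -(5 + 0) = -1*5 = -5)
r(L) = 31/2 - L/2 (r(L) = 3 + (-L - 5*(-5))/2 = 3 + (-L + 25)/2 = 3 + (25 - L)/2 = 3 + (25/2 - L/2) = 31/2 - L/2)
A = 1459 (A = (31/2 - ½*(-29)) + 1429 = (31/2 + 29/2) + 1429 = 30 + 1429 = 1459)
A/(-4719) - 3034/3938 = 1459/(-4719) - 3034/3938 = 1459*(-1/4719) - 3034*1/3938 = -1459/4719 - 1517/1969 = -911954/844701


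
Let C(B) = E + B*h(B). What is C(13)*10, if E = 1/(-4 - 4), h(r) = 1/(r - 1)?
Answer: 115/12 ≈ 9.5833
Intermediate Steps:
h(r) = 1/(-1 + r)
E = -⅛ (E = 1/(-8) = -⅛ ≈ -0.12500)
C(B) = -⅛ + B/(-1 + B)
C(13)*10 = ((1 + 7*13)/(8*(-1 + 13)))*10 = ((⅛)*(1 + 91)/12)*10 = ((⅛)*(1/12)*92)*10 = (23/24)*10 = 115/12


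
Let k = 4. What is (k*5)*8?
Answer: 160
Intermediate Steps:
(k*5)*8 = (4*5)*8 = 20*8 = 160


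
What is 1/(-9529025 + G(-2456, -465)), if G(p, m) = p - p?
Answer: -1/9529025 ≈ -1.0494e-7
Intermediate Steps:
G(p, m) = 0
1/(-9529025 + G(-2456, -465)) = 1/(-9529025 + 0) = 1/(-9529025) = -1/9529025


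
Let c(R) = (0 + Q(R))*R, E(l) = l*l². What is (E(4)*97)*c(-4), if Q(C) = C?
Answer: 99328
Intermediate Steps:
E(l) = l³
c(R) = R² (c(R) = (0 + R)*R = R*R = R²)
(E(4)*97)*c(-4) = (4³*97)*(-4)² = (64*97)*16 = 6208*16 = 99328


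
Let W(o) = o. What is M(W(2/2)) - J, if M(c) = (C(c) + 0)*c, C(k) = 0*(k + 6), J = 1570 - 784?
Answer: -786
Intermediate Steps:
J = 786
C(k) = 0 (C(k) = 0*(6 + k) = 0)
M(c) = 0 (M(c) = (0 + 0)*c = 0*c = 0)
M(W(2/2)) - J = 0 - 1*786 = 0 - 786 = -786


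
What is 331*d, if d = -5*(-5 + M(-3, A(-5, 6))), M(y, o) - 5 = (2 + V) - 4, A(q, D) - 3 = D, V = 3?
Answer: -1655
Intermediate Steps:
A(q, D) = 3 + D
M(y, o) = 6 (M(y, o) = 5 + ((2 + 3) - 4) = 5 + (5 - 4) = 5 + 1 = 6)
d = -5 (d = -5*(-5 + 6) = -5*1 = -5)
331*d = 331*(-5) = -1655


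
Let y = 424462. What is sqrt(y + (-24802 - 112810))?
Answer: 5*sqrt(11474) ≈ 535.58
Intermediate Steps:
sqrt(y + (-24802 - 112810)) = sqrt(424462 + (-24802 - 112810)) = sqrt(424462 - 137612) = sqrt(286850) = 5*sqrt(11474)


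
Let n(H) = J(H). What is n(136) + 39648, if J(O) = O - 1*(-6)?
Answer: 39790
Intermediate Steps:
J(O) = 6 + O (J(O) = O + 6 = 6 + O)
n(H) = 6 + H
n(136) + 39648 = (6 + 136) + 39648 = 142 + 39648 = 39790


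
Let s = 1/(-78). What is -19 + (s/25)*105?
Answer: -2477/130 ≈ -19.054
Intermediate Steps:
s = -1/78 ≈ -0.012821
-19 + (s/25)*105 = -19 - 1/78/25*105 = -19 - 1/78*1/25*105 = -19 - 1/1950*105 = -19 - 7/130 = -2477/130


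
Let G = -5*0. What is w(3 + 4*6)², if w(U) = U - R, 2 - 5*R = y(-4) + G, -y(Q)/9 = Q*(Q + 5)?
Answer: 28561/25 ≈ 1142.4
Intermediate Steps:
y(Q) = -9*Q*(5 + Q) (y(Q) = -9*Q*(Q + 5) = -9*Q*(5 + Q))
G = 0
R = -34/5 (R = ⅖ - (-9*(-4)*(5 - 4) + 0)/5 = ⅖ - (-9*(-4)*1 + 0)/5 = ⅖ - (36 + 0)/5 = ⅖ - ⅕*36 = ⅖ - 36/5 = -34/5 ≈ -6.8000)
w(U) = 34/5 + U (w(U) = U - 1*(-34/5) = U + 34/5 = 34/5 + U)
w(3 + 4*6)² = (34/5 + (3 + 4*6))² = (34/5 + (3 + 24))² = (34/5 + 27)² = (169/5)² = 28561/25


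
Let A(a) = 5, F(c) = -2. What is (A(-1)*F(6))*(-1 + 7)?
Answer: -60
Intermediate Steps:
(A(-1)*F(6))*(-1 + 7) = (5*(-2))*(-1 + 7) = -10*6 = -60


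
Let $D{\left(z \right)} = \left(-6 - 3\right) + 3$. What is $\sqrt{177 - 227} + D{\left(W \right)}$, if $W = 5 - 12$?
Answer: $-6 + 5 i \sqrt{2} \approx -6.0 + 7.0711 i$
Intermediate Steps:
$W = -7$ ($W = 5 - 12 = -7$)
$D{\left(z \right)} = -6$ ($D{\left(z \right)} = -9 + 3 = -6$)
$\sqrt{177 - 227} + D{\left(W \right)} = \sqrt{177 - 227} - 6 = \sqrt{-50} - 6 = 5 i \sqrt{2} - 6 = -6 + 5 i \sqrt{2}$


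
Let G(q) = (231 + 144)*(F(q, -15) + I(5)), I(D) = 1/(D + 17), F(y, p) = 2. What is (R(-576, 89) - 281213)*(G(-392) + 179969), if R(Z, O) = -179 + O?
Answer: -101683183589/2 ≈ -5.0842e+10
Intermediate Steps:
I(D) = 1/(17 + D)
G(q) = 16875/22 (G(q) = (231 + 144)*(2 + 1/(17 + 5)) = 375*(2 + 1/22) = 375*(45/22) = 16875/22)
(R(-576, 89) - 281213)*(G(-392) + 179969) = ((-179 + 89) - 281213)*(16875/22 + 179969) = (-90 - 281213)*(3976193/22) = -281303*3976193/22 = -101683183589/2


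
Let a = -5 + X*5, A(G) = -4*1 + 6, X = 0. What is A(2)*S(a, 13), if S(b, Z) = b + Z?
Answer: 16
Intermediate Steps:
A(G) = 2 (A(G) = -4 + 6 = 2)
a = -5 (a = -5 + 0*5 = -5 + 0 = -5)
S(b, Z) = Z + b
A(2)*S(a, 13) = 2*(13 - 5) = 2*8 = 16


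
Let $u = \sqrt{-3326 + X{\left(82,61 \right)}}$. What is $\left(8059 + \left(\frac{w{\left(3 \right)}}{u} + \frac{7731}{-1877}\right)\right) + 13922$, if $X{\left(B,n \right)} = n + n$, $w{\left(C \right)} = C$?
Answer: $\frac{41250606}{1877} - \frac{i \sqrt{89}}{178} \approx 21977.0 - 0.053 i$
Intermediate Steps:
$X{\left(B,n \right)} = 2 n$
$u = 6 i \sqrt{89}$ ($u = \sqrt{-3326 + 2 \cdot 61} = \sqrt{-3326 + 122} = \sqrt{-3204} = 6 i \sqrt{89} \approx 56.604 i$)
$\left(8059 + \left(\frac{w{\left(3 \right)}}{u} + \frac{7731}{-1877}\right)\right) + 13922 = \left(8059 + \left(\frac{3}{6 i \sqrt{89}} + \frac{7731}{-1877}\right)\right) + 13922 = \left(8059 + \left(3 \left(- \frac{i \sqrt{89}}{534}\right) + 7731 \left(- \frac{1}{1877}\right)\right)\right) + 13922 = \left(8059 - \left(\frac{7731}{1877} + \frac{i \sqrt{89}}{178}\right)\right) + 13922 = \left(\frac{15119012}{1877} - \frac{i \sqrt{89}}{178}\right) + 13922 = \frac{41250606}{1877} - \frac{i \sqrt{89}}{178}$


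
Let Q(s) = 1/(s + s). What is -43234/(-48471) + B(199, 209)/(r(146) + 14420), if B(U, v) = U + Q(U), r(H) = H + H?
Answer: 85663458199/94605310032 ≈ 0.90548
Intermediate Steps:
Q(s) = 1/(2*s)
r(H) = 2*H
B(U, v) = U + 1/(2*U)
-43234/(-48471) + B(199, 209)/(r(146) + 14420) = -43234/(-48471) + (199 + (1/2)/199)/(2*146 + 14420) = -43234*(-1/48471) + (199 + (1/2)*(1/199))/(292 + 14420) = 43234/48471 + (199 + 1/398)/14712 = 43234/48471 + (79203/398)*(1/14712) = 43234/48471 + 26401/1951792 = 85663458199/94605310032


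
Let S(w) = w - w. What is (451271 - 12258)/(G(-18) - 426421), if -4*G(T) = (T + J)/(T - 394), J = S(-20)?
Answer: -361746712/351370913 ≈ -1.0295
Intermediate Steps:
S(w) = 0
J = 0
G(T) = -T/(4*(-394 + T)) (G(T) = -(T + 0)/(4*(T - 394)) = -T/(4*(-394 + T)))
(451271 - 12258)/(G(-18) - 426421) = (451271 - 12258)/(-1*(-18)/(-1576 + 4*(-18)) - 426421) = 439013/(-1*(-18)/(-1576 - 72) - 426421) = 439013/(-1*(-18)/(-1648) - 426421) = 439013/(-1*(-18)*(-1/1648) - 426421) = 439013/(-9/824 - 426421) = 439013/(-351370913/824) = 439013*(-824/351370913) = -361746712/351370913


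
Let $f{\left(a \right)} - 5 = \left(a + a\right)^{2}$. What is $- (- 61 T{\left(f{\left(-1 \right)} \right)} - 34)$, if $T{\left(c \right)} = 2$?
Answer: $156$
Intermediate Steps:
$f{\left(a \right)} = 5 + 4 a^{2}$ ($f{\left(a \right)} = 5 + \left(a + a\right)^{2} = 5 + \left(2 a\right)^{2} = 5 + 4 a^{2}$)
$- (- 61 T{\left(f{\left(-1 \right)} \right)} - 34) = - (\left(-61\right) 2 - 34) = - (-122 - 34) = \left(-1\right) \left(-156\right) = 156$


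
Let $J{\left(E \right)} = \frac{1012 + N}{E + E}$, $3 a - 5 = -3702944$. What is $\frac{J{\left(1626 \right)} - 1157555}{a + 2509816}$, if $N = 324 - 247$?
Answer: $- \frac{1254789257}{1382645252} \approx -0.90753$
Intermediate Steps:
$a = -1234313$ ($a = \frac{5}{3} + \frac{1}{3} \left(-3702944\right) = \frac{5}{3} - \frac{3702944}{3} = -1234313$)
$N = 77$
$J{\left(E \right)} = \frac{1089}{2 E}$ ($J{\left(E \right)} = \frac{1012 + 77}{E + E} = \frac{1089}{2 E}$)
$\frac{J{\left(1626 \right)} - 1157555}{a + 2509816} = \frac{\frac{1089}{2 \cdot 1626} - 1157555}{-1234313 + 2509816} = \frac{\frac{1089}{2} \cdot \frac{1}{1626} - 1157555}{1275503} = \left(\frac{363}{1084} - 1157555\right) \frac{1}{1275503} = \left(- \frac{1254789257}{1084}\right) \frac{1}{1275503} = - \frac{1254789257}{1382645252}$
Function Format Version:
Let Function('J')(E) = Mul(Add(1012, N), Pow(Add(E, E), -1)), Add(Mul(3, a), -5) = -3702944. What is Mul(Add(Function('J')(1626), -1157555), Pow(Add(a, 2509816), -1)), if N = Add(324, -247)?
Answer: Rational(-1254789257, 1382645252) ≈ -0.90753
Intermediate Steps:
a = -1234313 (a = Add(Rational(5, 3), Mul(Rational(1, 3), -3702944)) = Add(Rational(5, 3), Rational(-3702944, 3)) = -1234313)
N = 77
Function('J')(E) = Mul(Rational(1089, 2), Pow(E, -1)) (Function('J')(E) = Mul(Add(1012, 77), Pow(Add(E, E), -1)) = Mul(1089, Pow(Mul(2, E), -1)) = Mul(1089, Mul(Rational(1, 2), Pow(E, -1))) = Mul(Rational(1089, 2), Pow(E, -1)))
Mul(Add(Function('J')(1626), -1157555), Pow(Add(a, 2509816), -1)) = Mul(Add(Mul(Rational(1089, 2), Pow(1626, -1)), -1157555), Pow(Add(-1234313, 2509816), -1)) = Mul(Add(Mul(Rational(1089, 2), Rational(1, 1626)), -1157555), Pow(1275503, -1)) = Mul(Add(Rational(363, 1084), -1157555), Rational(1, 1275503)) = Mul(Rational(-1254789257, 1084), Rational(1, 1275503)) = Rational(-1254789257, 1382645252)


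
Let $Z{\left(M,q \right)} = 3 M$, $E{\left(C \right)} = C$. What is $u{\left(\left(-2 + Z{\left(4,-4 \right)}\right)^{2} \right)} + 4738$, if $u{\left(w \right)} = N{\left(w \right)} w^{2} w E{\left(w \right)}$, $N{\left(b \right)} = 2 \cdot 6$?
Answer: $1200004738$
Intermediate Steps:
$N{\left(b \right)} = 12$
$u{\left(w \right)} = 12 w^{4}$ ($u{\left(w \right)} = 12 w^{2} w w = 12 w^{3} w = 12 w^{4}$)
$u{\left(\left(-2 + Z{\left(4,-4 \right)}\right)^{2} \right)} + 4738 = 12 \left(\left(-2 + 3 \cdot 4\right)^{2}\right)^{4} + 4738 = 12 \left(\left(-2 + 12\right)^{2}\right)^{4} + 4738 = 12 \left(10^{2}\right)^{4} + 4738 = 12 \cdot 100^{4} + 4738 = 12 \cdot 100000000 + 4738 = 1200000000 + 4738 = 1200004738$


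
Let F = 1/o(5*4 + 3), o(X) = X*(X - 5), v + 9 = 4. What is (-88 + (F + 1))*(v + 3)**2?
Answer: -72034/207 ≈ -347.99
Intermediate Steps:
v = -5 (v = -9 + 4 = -5)
o(X) = X*(-5 + X)
F = 1/414 (F = 1/((5*4 + 3)*(-5 + (5*4 + 3))) = 1/((20 + 3)*(-5 + (20 + 3))) = 1/(23*(-5 + 23)) = 1/(23*18) = 1/414 ≈ 0.0024155)
(-88 + (F + 1))*(v + 3)**2 = (-88 + (1/414 + 1))*(-5 + 3)**2 = (-88 + 415/414)*(-2)**2 = -36017/414*4 = -72034/207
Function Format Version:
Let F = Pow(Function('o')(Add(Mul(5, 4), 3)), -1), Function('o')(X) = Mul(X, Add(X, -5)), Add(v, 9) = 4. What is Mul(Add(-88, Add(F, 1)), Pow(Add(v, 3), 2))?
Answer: Rational(-72034, 207) ≈ -347.99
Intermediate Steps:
v = -5 (v = Add(-9, 4) = -5)
Function('o')(X) = Mul(X, Add(-5, X))
F = Rational(1, 414) (F = Pow(Mul(Add(Mul(5, 4), 3), Add(-5, Add(Mul(5, 4), 3))), -1) = Pow(Mul(Add(20, 3), Add(-5, Add(20, 3))), -1) = Pow(Mul(23, Add(-5, 23)), -1) = Pow(Mul(23, 18), -1) = Pow(414, -1) = Rational(1, 414) ≈ 0.0024155)
Mul(Add(-88, Add(F, 1)), Pow(Add(v, 3), 2)) = Mul(Add(-88, Add(Rational(1, 414), 1)), Pow(Add(-5, 3), 2)) = Mul(Add(-88, Rational(415, 414)), Pow(-2, 2)) = Mul(Rational(-36017, 414), 4) = Rational(-72034, 207)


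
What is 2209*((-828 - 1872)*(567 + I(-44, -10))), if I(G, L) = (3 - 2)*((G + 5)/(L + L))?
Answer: -3393388485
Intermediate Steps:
I(G, L) = (5 + G)/(2*L) (I(G, L) = 1*((5 + G)/((2*L))) = 1*((5 + G)*(1/(2*L))) = 1*((5 + G)/(2*L)) = (5 + G)/(2*L))
2209*((-828 - 1872)*(567 + I(-44, -10))) = 2209*((-828 - 1872)*(567 + (1/2)*(5 - 44)/(-10))) = 2209*(-2700*(567 + (1/2)*(-1/10)*(-39))) = 2209*(-2700*(567 + 39/20)) = 2209*(-2700*11379/20) = 2209*(-1536165) = -3393388485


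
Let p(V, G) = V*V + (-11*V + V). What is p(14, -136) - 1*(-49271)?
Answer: 49327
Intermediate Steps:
p(V, G) = V**2 - 10*V
p(14, -136) - 1*(-49271) = 14*(-10 + 14) - 1*(-49271) = 14*4 + 49271 = 56 + 49271 = 49327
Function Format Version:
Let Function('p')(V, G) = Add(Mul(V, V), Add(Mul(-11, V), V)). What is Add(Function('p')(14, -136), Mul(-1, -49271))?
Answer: 49327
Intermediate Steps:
Function('p')(V, G) = Add(Pow(V, 2), Mul(-10, V))
Add(Function('p')(14, -136), Mul(-1, -49271)) = Add(Mul(14, Add(-10, 14)), Mul(-1, -49271)) = Add(Mul(14, 4), 49271) = Add(56, 49271) = 49327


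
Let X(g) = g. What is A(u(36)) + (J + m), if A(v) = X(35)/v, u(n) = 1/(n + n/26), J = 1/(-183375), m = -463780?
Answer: -1102474338763/2383875 ≈ -4.6247e+5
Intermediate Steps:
J = -1/183375 ≈ -5.4533e-6
u(n) = 26/(27*n) (u(n) = 1/(n + n*(1/26)) = 1/(n + n/26) = 1/(27*n/26) = 26/(27*n))
A(v) = 35/v
A(u(36)) + (J + m) = 35/(((26/27)/36)) + (-1/183375 - 463780) = 35/(((26/27)*(1/36))) - 85045657501/183375 = 35/(13/486) - 85045657501/183375 = 35*(486/13) - 85045657501/183375 = 17010/13 - 85045657501/183375 = -1102474338763/2383875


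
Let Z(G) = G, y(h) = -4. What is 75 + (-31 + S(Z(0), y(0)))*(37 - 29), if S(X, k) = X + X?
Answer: -173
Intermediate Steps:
S(X, k) = 2*X
75 + (-31 + S(Z(0), y(0)))*(37 - 29) = 75 + (-31 + 2*0)*(37 - 29) = 75 + (-31 + 0)*8 = 75 - 31*8 = 75 - 248 = -173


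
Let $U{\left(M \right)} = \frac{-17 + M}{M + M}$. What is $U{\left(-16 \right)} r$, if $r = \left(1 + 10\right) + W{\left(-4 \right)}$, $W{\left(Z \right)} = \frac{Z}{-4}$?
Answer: $\frac{99}{8} \approx 12.375$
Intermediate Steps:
$W{\left(Z \right)} = - \frac{Z}{4}$ ($W{\left(Z \right)} = Z \left(- \frac{1}{4}\right) = - \frac{Z}{4}$)
$U{\left(M \right)} = \frac{-17 + M}{2 M}$
$r = 12$ ($r = \left(1 + 10\right) - -1 = 11 + 1 = 12$)
$U{\left(-16 \right)} r = \frac{-17 - 16}{2 \left(-16\right)} 12 = \frac{1}{2} \left(- \frac{1}{16}\right) \left(-33\right) 12 = \frac{33}{32} \cdot 12 = \frac{99}{8}$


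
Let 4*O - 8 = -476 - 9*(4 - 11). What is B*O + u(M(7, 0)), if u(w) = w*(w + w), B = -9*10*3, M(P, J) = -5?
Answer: 54775/2 ≈ 27388.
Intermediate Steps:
B = -270 (B = -90*3 = -270)
u(w) = 2*w**2 (u(w) = w*(2*w) = 2*w**2)
O = -405/4 (O = 2 + (-476 - 9*(4 - 11))/4 = 2 + (-476 - 9*(-7))/4 = 2 + (-476 - 1*(-63))/4 = 2 + (-476 + 63)/4 = 2 + (1/4)*(-413) = 2 - 413/4 = -405/4 ≈ -101.25)
B*O + u(M(7, 0)) = -270*(-405/4) + 2*(-5)**2 = 54675/2 + 2*25 = 54675/2 + 50 = 54775/2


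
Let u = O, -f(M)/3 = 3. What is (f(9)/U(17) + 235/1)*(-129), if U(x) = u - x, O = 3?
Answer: -425571/14 ≈ -30398.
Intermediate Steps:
f(M) = -9 (f(M) = -3*3 = -9)
u = 3
U(x) = 3 - x
(f(9)/U(17) + 235/1)*(-129) = (-9/(3 - 1*17) + 235/1)*(-129) = (-9/(3 - 17) + 235*1)*(-129) = (-9/(-14) + 235)*(-129) = (-9*(-1/14) + 235)*(-129) = (9/14 + 235)*(-129) = (3299/14)*(-129) = -425571/14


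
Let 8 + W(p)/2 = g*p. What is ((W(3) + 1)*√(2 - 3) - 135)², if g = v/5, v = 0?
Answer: 18000 + 4050*I ≈ 18000.0 + 4050.0*I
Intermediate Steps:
g = 0 (g = 0/5 = 0*(⅕) = 0)
W(p) = -16 (W(p) = -16 + 2*(0*p) = -16 + 2*0 = -16 + 0 = -16)
((W(3) + 1)*√(2 - 3) - 135)² = ((-16 + 1)*√(2 - 3) - 135)² = (-15*I - 135)² = (-135 - 15*I)²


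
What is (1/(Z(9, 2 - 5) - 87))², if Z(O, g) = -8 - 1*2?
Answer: 1/9409 ≈ 0.00010628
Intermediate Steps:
Z(O, g) = -10 (Z(O, g) = -8 - 2 = -10)
(1/(Z(9, 2 - 5) - 87))² = (1/(-10 - 87))² = (1/(-97))² = (-1/97)² = 1/9409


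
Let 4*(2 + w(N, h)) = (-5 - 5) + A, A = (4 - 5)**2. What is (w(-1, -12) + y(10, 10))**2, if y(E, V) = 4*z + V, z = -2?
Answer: 81/16 ≈ 5.0625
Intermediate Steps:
y(E, V) = -8 + V (y(E, V) = 4*(-2) + V = -8 + V)
A = 1 (A = (-1)**2 = 1)
w(N, h) = -17/4 (w(N, h) = -2 + ((-5 - 5) + 1)/4 = -2 + (-10 + 1)/4 = -2 + (1/4)*(-9) = -2 - 9/4 = -17/4)
(w(-1, -12) + y(10, 10))**2 = (-17/4 + (-8 + 10))**2 = (-17/4 + 2)**2 = (-9/4)**2 = 81/16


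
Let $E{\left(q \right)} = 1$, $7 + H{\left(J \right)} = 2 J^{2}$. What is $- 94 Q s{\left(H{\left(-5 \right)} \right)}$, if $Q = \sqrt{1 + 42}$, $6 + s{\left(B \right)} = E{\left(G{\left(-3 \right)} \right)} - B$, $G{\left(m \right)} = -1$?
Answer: $4512 \sqrt{43} \approx 29587.0$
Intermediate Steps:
$H{\left(J \right)} = -7 + 2 J^{2}$
$s{\left(B \right)} = -5 - B$ ($s{\left(B \right)} = -6 - \left(-1 + B\right) = -5 - B$)
$Q = \sqrt{43} \approx 6.5574$
$- 94 Q s{\left(H{\left(-5 \right)} \right)} = - 94 \sqrt{43} \left(-5 - \left(-7 + 2 \left(-5\right)^{2}\right)\right) = - 94 \sqrt{43} \left(-5 - \left(-7 + 2 \cdot 25\right)\right) = - 94 \sqrt{43} \left(-5 - \left(-7 + 50\right)\right) = - 94 \sqrt{43} \left(-5 - 43\right) = - 94 \sqrt{43} \left(-48\right) = 4512 \sqrt{43}$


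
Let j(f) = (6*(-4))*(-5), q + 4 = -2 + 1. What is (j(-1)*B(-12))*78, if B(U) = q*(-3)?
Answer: 140400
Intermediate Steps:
q = -5 (q = -4 + (-2 + 1) = -4 - 1 = -5)
B(U) = 15 (B(U) = -5*(-3) = 15)
j(f) = 120 (j(f) = -24*(-5) = 120)
(j(-1)*B(-12))*78 = (120*15)*78 = 1800*78 = 140400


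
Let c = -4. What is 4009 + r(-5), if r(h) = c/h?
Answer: 20049/5 ≈ 4009.8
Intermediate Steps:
r(h) = -4/h
4009 + r(-5) = 4009 - 4/(-5) = 4009 - 4*(-⅕) = 4009 + ⅘ = 20049/5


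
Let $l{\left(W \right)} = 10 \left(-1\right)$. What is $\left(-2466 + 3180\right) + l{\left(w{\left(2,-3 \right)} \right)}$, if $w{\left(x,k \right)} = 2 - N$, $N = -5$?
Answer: $704$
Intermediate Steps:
$w{\left(x,k \right)} = 7$ ($w{\left(x,k \right)} = 2 - -5 = 2 + 5 = 7$)
$l{\left(W \right)} = -10$
$\left(-2466 + 3180\right) + l{\left(w{\left(2,-3 \right)} \right)} = \left(-2466 + 3180\right) - 10 = 714 - 10 = 704$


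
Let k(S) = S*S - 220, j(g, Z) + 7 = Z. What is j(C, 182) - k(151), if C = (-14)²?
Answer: -22406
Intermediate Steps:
C = 196
j(g, Z) = -7 + Z
k(S) = -220 + S² (k(S) = S² - 220 = -220 + S²)
j(C, 182) - k(151) = (-7 + 182) - (-220 + 151²) = 175 - (-220 + 22801) = 175 - 1*22581 = 175 - 22581 = -22406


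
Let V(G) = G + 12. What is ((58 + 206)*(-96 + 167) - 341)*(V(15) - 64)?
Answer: -680911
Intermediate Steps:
V(G) = 12 + G
((58 + 206)*(-96 + 167) - 341)*(V(15) - 64) = ((58 + 206)*(-96 + 167) - 341)*((12 + 15) - 64) = (264*71 - 341)*(27 - 64) = (18744 - 341)*(-37) = 18403*(-37) = -680911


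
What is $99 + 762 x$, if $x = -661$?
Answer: $-503583$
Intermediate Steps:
$99 + 762 x = 99 + 762 \left(-661\right) = 99 - 503682 = -503583$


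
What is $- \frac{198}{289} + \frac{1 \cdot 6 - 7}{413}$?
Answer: $- \frac{82063}{119357} \approx -0.68754$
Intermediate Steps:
$- \frac{198}{289} + \frac{1 \cdot 6 - 7}{413} = \left(-198\right) \frac{1}{289} + \left(6 - 7\right) \frac{1}{413} = - \frac{198}{289} - \frac{1}{413} = - \frac{82063}{119357}$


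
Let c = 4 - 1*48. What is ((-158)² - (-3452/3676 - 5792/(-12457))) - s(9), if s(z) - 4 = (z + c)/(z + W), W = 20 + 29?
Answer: 16573731506339/663983014 ≈ 24961.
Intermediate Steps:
W = 49
c = -44 (c = 4 - 48 = -44)
s(z) = 4 + (-44 + z)/(49 + z) (s(z) = 4 + (z - 44)/(z + 49) = 4 + (-44 + z)/(49 + z))
((-158)² - (-3452/3676 - 5792/(-12457))) - s(9) = ((-158)² - (-3452/3676 - 5792/(-12457))) - (152 + 5*9)/(49 + 9) = (24964 - (-3452*1/3676 - 5792*(-1/12457))) - (152 + 45)/58 = (24964 - (-863/919 + 5792/12457)) - 197/58 = (24964 - 1*(-5427543/11447983)) - 1*197/58 = (24964 + 5427543/11447983) - 197/58 = 285792875155/11447983 - 197/58 = 16573731506339/663983014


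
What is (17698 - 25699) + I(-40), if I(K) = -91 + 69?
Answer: -8023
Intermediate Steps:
I(K) = -22
(17698 - 25699) + I(-40) = (17698 - 25699) - 22 = -8001 - 22 = -8023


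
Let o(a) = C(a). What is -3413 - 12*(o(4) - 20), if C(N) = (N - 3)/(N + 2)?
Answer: -3175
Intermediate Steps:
C(N) = (-3 + N)/(2 + N)
o(a) = (-3 + a)/(2 + a)
-3413 - 12*(o(4) - 20) = -3413 - 12*((-3 + 4)/(2 + 4) - 20) = -3413 - 12*(1/6 - 20) = -3413 - 12*((⅙)*1 - 20) = -3413 - 12*(⅙ - 20) = -3413 - 12*(-119)/6 = -3413 - 1*(-238) = -3413 + 238 = -3175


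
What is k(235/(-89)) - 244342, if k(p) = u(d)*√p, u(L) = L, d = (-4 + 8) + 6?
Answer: -244342 + 10*I*√20915/89 ≈ -2.4434e+5 + 16.249*I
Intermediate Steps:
d = 10 (d = 4 + 6 = 10)
k(p) = 10*√p
k(235/(-89)) - 244342 = 10*√(235/(-89)) - 244342 = 10*√(235*(-1/89)) - 244342 = 10*√(-235/89) - 244342 = 10*(I*√20915/89) - 244342 = 10*I*√20915/89 - 244342 = -244342 + 10*I*√20915/89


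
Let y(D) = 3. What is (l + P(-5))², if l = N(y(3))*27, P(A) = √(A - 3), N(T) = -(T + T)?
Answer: 26236 - 648*I*√2 ≈ 26236.0 - 916.41*I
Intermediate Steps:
N(T) = -2*T
P(A) = √(-3 + A)
l = -162 (l = -2*3*27 = -6*27 = -162)
(l + P(-5))² = (-162 + √(-3 - 5))² = (-162 + √(-8))² = (-162 + 2*I*√2)²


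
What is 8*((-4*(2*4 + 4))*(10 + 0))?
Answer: -3840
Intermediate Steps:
8*((-4*(2*4 + 4))*(10 + 0)) = 8*(-4*(8 + 4)*10) = 8*(-4*12*10) = 8*(-48*10) = 8*(-480) = -3840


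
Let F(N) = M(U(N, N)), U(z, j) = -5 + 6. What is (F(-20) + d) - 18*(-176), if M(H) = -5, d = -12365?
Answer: -9202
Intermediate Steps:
U(z, j) = 1
F(N) = -5
(F(-20) + d) - 18*(-176) = (-5 - 12365) - 18*(-176) = -12370 + 3168 = -9202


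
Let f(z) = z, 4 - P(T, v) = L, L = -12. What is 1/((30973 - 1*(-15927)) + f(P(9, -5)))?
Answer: 1/46916 ≈ 2.1315e-5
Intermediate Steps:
P(T, v) = 16 (P(T, v) = 4 - 1*(-12) = 4 + 12 = 16)
1/((30973 - 1*(-15927)) + f(P(9, -5))) = 1/((30973 - 1*(-15927)) + 16) = 1/((30973 + 15927) + 16) = 1/(46900 + 16) = 1/46916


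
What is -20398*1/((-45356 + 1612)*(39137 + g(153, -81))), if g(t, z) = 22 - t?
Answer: 10199/853139232 ≈ 1.1955e-5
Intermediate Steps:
-20398*1/((-45356 + 1612)*(39137 + g(153, -81))) = -20398*1/((-45356 + 1612)*(39137 + (22 - 1*153))) = -20398*(-1/(43744*(39137 + (22 - 153)))) = -20398*(-1/(43744*(39137 - 131))) = -20398/(39006*(-43744)) = -20398/(-1706278464) = -20398*(-1/1706278464) = 10199/853139232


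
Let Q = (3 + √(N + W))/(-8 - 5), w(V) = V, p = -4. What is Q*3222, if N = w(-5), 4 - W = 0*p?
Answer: -9666/13 - 3222*I/13 ≈ -743.54 - 247.85*I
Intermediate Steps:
W = 4 (W = 4 - 0*(-4) = 4 - 1*0 = 4 + 0 = 4)
N = -5
Q = -3/13 - I/13 (Q = (3 + √(-5 + 4))/(-8 - 5) = (3 + √(-1))/(-13) = (3 + I)*(-1/13) = -3/13 - I/13 ≈ -0.23077 - 0.076923*I)
Q*3222 = (-3/13 - I/13)*3222 = -9666/13 - 3222*I/13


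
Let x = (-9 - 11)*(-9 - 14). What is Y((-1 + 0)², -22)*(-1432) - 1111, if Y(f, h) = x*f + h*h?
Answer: -1352919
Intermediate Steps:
x = 460 (x = -20*(-23) = 460)
Y(f, h) = h² + 460*f (Y(f, h) = 460*f + h*h = 460*f + h² = h² + 460*f)
Y((-1 + 0)², -22)*(-1432) - 1111 = ((-22)² + 460*(-1 + 0)²)*(-1432) - 1111 = (484 + 460*(-1)²)*(-1432) - 1111 = (484 + 460*1)*(-1432) - 1111 = (484 + 460)*(-1432) - 1111 = 944*(-1432) - 1111 = -1351808 - 1111 = -1352919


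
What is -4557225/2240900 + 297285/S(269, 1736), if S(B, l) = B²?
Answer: 13456823931/6486150596 ≈ 2.0747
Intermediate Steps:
-4557225/2240900 + 297285/S(269, 1736) = -4557225/2240900 + 297285/(269²) = -4557225*1/2240900 + 297285/72361 = -182289/89636 + 297285*(1/72361) = -182289/89636 + 297285/72361 = 13456823931/6486150596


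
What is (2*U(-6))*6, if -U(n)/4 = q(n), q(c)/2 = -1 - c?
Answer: -480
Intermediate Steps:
q(c) = -2 - 2*c (q(c) = 2*(-1 - c) = -2 - 2*c)
U(n) = 8 + 8*n (U(n) = -4*(-2 - 2*n) = 8 + 8*n)
(2*U(-6))*6 = (2*(8 + 8*(-6)))*6 = (2*(8 - 48))*6 = (2*(-40))*6 = -80*6 = -480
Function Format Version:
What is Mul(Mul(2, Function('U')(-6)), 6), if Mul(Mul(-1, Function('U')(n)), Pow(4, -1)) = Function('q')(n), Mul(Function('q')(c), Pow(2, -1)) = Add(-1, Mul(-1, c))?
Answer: -480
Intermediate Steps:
Function('q')(c) = Add(-2, Mul(-2, c)) (Function('q')(c) = Mul(2, Add(-1, Mul(-1, c))) = Add(-2, Mul(-2, c)))
Function('U')(n) = Add(8, Mul(8, n)) (Function('U')(n) = Mul(-4, Add(-2, Mul(-2, n))) = Add(8, Mul(8, n)))
Mul(Mul(2, Function('U')(-6)), 6) = Mul(Mul(2, Add(8, Mul(8, -6))), 6) = Mul(Mul(2, Add(8, -48)), 6) = Mul(Mul(2, -40), 6) = Mul(-80, 6) = -480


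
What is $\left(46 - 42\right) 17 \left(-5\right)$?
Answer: $-340$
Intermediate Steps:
$\left(46 - 42\right) 17 \left(-5\right) = 4 \left(-85\right) = -340$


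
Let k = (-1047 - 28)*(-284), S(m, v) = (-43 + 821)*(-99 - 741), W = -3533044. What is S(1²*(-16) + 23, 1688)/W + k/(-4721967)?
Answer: 501815385160/4170729294387 ≈ 0.12032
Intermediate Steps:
S(m, v) = -653520 (S(m, v) = 778*(-840) = -653520)
k = 305300 (k = -1075*(-284) = 305300)
S(1²*(-16) + 23, 1688)/W + k/(-4721967) = -653520/(-3533044) + 305300/(-4721967) = -653520*(-1/3533044) + 305300*(-1/4721967) = 163380/883261 - 305300/4721967 = 501815385160/4170729294387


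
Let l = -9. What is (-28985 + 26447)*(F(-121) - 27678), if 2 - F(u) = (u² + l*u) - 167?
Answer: 109740582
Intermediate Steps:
F(u) = 169 - u² + 9*u (F(u) = 2 - ((u² - 9*u) - 167) = 2 - (-167 + u² - 9*u) = 2 + (167 - u² + 9*u) = 169 - u² + 9*u)
(-28985 + 26447)*(F(-121) - 27678) = (-28985 + 26447)*((169 - 1*(-121)² + 9*(-121)) - 27678) = -2538*((169 - 1*14641 - 1089) - 27678) = -2538*((169 - 14641 - 1089) - 27678) = -2538*(-15561 - 27678) = -2538*(-43239) = 109740582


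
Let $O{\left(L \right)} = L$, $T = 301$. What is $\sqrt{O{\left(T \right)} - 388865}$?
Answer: $2 i \sqrt{97141} \approx 623.35 i$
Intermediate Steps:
$\sqrt{O{\left(T \right)} - 388865} = \sqrt{301 - 388865} = \sqrt{-388564} = 2 i \sqrt{97141}$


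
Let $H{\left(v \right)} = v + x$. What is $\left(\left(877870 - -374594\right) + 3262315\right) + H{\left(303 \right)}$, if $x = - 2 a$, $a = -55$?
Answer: $4515192$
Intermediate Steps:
$x = 110$ ($x = \left(-2\right) \left(-55\right) = 110$)
$H{\left(v \right)} = 110 + v$ ($H{\left(v \right)} = v + 110 = 110 + v$)
$\left(\left(877870 - -374594\right) + 3262315\right) + H{\left(303 \right)} = \left(\left(877870 - -374594\right) + 3262315\right) + \left(110 + 303\right) = \left(\left(877870 + 374594\right) + 3262315\right) + 413 = \left(1252464 + 3262315\right) + 413 = 4514779 + 413 = 4515192$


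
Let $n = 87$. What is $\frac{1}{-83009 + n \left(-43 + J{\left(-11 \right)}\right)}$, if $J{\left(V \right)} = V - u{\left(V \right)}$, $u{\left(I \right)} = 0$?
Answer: $- \frac{1}{87707} \approx -1.1402 \cdot 10^{-5}$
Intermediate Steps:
$J{\left(V \right)} = V$ ($J{\left(V \right)} = V - 0 = V + 0 = V$)
$\frac{1}{-83009 + n \left(-43 + J{\left(-11 \right)}\right)} = \frac{1}{-83009 + 87 \left(-43 - 11\right)} = \frac{1}{-83009 + 87 \left(-54\right)} = \frac{1}{-83009 - 4698} = \frac{1}{-87707} = - \frac{1}{87707}$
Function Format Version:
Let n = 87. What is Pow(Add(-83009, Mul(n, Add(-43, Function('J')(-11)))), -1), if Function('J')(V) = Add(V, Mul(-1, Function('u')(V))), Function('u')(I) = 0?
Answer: Rational(-1, 87707) ≈ -1.1402e-5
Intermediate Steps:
Function('J')(V) = V (Function('J')(V) = Add(V, Mul(-1, 0)) = Add(V, 0) = V)
Pow(Add(-83009, Mul(n, Add(-43, Function('J')(-11)))), -1) = Pow(Add(-83009, Mul(87, Add(-43, -11))), -1) = Pow(Add(-83009, Mul(87, -54)), -1) = Pow(Add(-83009, -4698), -1) = Pow(-87707, -1) = Rational(-1, 87707)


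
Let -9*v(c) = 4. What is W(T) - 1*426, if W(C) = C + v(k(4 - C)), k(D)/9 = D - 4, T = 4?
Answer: -3802/9 ≈ -422.44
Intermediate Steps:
k(D) = -36 + 9*D (k(D) = 9*(D - 4) = 9*(-4 + D) = -36 + 9*D)
v(c) = -4/9 (v(c) = -1/9*4 = -4/9)
W(C) = -4/9 + C (W(C) = C - 4/9 = -4/9 + C)
W(T) - 1*426 = (-4/9 + 4) - 1*426 = 32/9 - 426 = -3802/9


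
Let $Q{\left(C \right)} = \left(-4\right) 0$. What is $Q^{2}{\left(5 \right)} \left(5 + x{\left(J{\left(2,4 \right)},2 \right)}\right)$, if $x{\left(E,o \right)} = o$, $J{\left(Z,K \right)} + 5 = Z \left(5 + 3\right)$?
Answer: $0$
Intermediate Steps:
$J{\left(Z,K \right)} = -5 + 8 Z$ ($J{\left(Z,K \right)} = -5 + Z \left(5 + 3\right) = -5 + Z 8 = -5 + 8 Z$)
$Q{\left(C \right)} = 0$
$Q^{2}{\left(5 \right)} \left(5 + x{\left(J{\left(2,4 \right)},2 \right)}\right) = 0^{2} \left(5 + 2\right) = 0 \cdot 7 = 0$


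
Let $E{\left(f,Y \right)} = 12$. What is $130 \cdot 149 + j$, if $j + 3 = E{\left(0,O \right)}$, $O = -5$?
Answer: $19379$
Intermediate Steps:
$j = 9$ ($j = -3 + 12 = 9$)
$130 \cdot 149 + j = 130 \cdot 149 + 9 = 19370 + 9 = 19379$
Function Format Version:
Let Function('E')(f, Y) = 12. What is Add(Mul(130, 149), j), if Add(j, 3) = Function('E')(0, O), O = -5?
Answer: 19379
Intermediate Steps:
j = 9 (j = Add(-3, 12) = 9)
Add(Mul(130, 149), j) = Add(Mul(130, 149), 9) = Add(19370, 9) = 19379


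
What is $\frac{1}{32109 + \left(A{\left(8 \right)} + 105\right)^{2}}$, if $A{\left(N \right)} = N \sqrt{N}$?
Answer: $\frac{21823}{941197058} - \frac{840 \sqrt{2}}{470598529} \approx 2.0662 \cdot 10^{-5}$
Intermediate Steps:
$A{\left(N \right)} = N^{\frac{3}{2}}$
$\frac{1}{32109 + \left(A{\left(8 \right)} + 105\right)^{2}} = \frac{1}{32109 + \left(8^{\frac{3}{2}} + 105\right)^{2}} = \frac{1}{32109 + \left(16 \sqrt{2} + 105\right)^{2}} = \frac{1}{32109 + \left(105 + 16 \sqrt{2}\right)^{2}}$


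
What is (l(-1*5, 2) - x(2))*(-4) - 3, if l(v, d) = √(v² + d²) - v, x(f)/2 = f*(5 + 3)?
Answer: 105 - 4*√29 ≈ 83.459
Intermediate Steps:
x(f) = 16*f (x(f) = 2*(f*(5 + 3)) = 2*(f*8) = 2*(8*f) = 16*f)
l(v, d) = √(d² + v²) - v
(l(-1*5, 2) - x(2))*(-4) - 3 = ((√(2² + (-1*5)²) - (-1)*5) - 16*2)*(-4) - 3 = ((√(4 + (-5)²) - 1*(-5)) - 1*32)*(-4) - 3 = ((√(4 + 25) + 5) - 32)*(-4) - 3 = ((√29 + 5) - 32)*(-4) - 3 = ((5 + √29) - 32)*(-4) - 3 = (-27 + √29)*(-4) - 3 = (108 - 4*√29) - 3 = 105 - 4*√29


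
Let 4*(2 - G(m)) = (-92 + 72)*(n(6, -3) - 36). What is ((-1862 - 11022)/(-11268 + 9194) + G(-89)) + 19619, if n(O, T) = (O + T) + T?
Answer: 20166759/1037 ≈ 19447.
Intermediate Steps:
n(O, T) = O + 2*T
G(m) = -178 (G(m) = 2 - (-92 + 72)*((6 + 2*(-3)) - 36)/4 = 2 - (-5)*((6 - 6) - 36) = 2 - (-5)*(0 - 36) = 2 - (-5)*(-36) = 2 - 1/4*720 = 2 - 180 = -178)
((-1862 - 11022)/(-11268 + 9194) + G(-89)) + 19619 = ((-1862 - 11022)/(-11268 + 9194) - 178) + 19619 = (-12884/(-2074) - 178) + 19619 = (-12884*(-1/2074) - 178) + 19619 = (6442/1037 - 178) + 19619 = -178144/1037 + 19619 = 20166759/1037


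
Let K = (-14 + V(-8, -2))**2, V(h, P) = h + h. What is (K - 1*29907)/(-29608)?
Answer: 29007/29608 ≈ 0.97970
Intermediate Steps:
V(h, P) = 2*h
K = 900 (K = (-14 + 2*(-8))**2 = (-14 - 16)**2 = (-30)**2 = 900)
(K - 1*29907)/(-29608) = (900 - 1*29907)/(-29608) = (900 - 29907)*(-1/29608) = -29007*(-1/29608) = 29007/29608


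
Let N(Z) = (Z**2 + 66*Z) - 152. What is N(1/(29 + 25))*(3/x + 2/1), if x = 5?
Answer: -5715671/14580 ≈ -392.02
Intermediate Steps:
N(Z) = -152 + Z**2 + 66*Z
N(1/(29 + 25))*(3/x + 2/1) = (-152 + (1/(29 + 25))**2 + 66/(29 + 25))*(3/5 + 2/1) = (-152 + (1/54)**2 + 66/54)*(3*(1/5) + 2*1) = (-152 + (1/54)**2 + 66*(1/54))*(3/5 + 2) = (-152 + 1/2916 + 11/9)*(13/5) = -439667/2916*13/5 = -5715671/14580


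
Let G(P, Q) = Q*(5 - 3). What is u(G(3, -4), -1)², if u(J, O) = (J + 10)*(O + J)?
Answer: 324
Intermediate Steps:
G(P, Q) = 2*Q (G(P, Q) = Q*2 = 2*Q)
u(J, O) = (10 + J)*(J + O)
u(G(3, -4), -1)² = ((2*(-4))² + 10*(2*(-4)) + 10*(-1) + (2*(-4))*(-1))² = ((-8)² + 10*(-8) - 10 - 8*(-1))² = (64 - 80 - 10 + 8)² = (-18)² = 324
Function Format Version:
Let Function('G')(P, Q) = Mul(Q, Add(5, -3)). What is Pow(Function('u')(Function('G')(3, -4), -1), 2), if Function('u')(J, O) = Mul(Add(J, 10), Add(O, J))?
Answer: 324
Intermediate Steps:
Function('G')(P, Q) = Mul(2, Q) (Function('G')(P, Q) = Mul(Q, 2) = Mul(2, Q))
Function('u')(J, O) = Mul(Add(10, J), Add(J, O))
Pow(Function('u')(Function('G')(3, -4), -1), 2) = Pow(Add(Pow(Mul(2, -4), 2), Mul(10, Mul(2, -4)), Mul(10, -1), Mul(Mul(2, -4), -1)), 2) = Pow(Add(Pow(-8, 2), Mul(10, -8), -10, Mul(-8, -1)), 2) = Pow(Add(64, -80, -10, 8), 2) = Pow(-18, 2) = 324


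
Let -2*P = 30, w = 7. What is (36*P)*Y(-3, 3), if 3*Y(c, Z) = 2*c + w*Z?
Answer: -2700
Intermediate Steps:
P = -15 (P = -½*30 = -15)
Y(c, Z) = 2*c/3 + 7*Z/3 (Y(c, Z) = (2*c + 7*Z)/3 = 2*c/3 + 7*Z/3)
(36*P)*Y(-3, 3) = (36*(-15))*((⅔)*(-3) + (7/3)*3) = -540*(-2 + 7) = -540*5 = -2700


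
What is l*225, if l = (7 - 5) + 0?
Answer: 450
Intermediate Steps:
l = 2 (l = 2 + 0 = 2)
l*225 = 2*225 = 450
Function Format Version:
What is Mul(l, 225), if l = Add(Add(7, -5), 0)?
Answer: 450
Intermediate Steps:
l = 2 (l = Add(2, 0) = 2)
Mul(l, 225) = Mul(2, 225) = 450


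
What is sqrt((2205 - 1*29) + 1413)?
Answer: sqrt(3589) ≈ 59.908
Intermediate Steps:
sqrt((2205 - 1*29) + 1413) = sqrt((2205 - 29) + 1413) = sqrt(2176 + 1413) = sqrt(3589)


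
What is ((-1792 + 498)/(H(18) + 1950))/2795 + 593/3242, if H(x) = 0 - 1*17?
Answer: 3199626707/17515666870 ≈ 0.18267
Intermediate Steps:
H(x) = -17 (H(x) = 0 - 17 = -17)
((-1792 + 498)/(H(18) + 1950))/2795 + 593/3242 = ((-1792 + 498)/(-17 + 1950))/2795 + 593/3242 = -1294/1933*(1/2795) + 593*(1/3242) = -1294*1/1933*(1/2795) + 593/3242 = -1294/1933*1/2795 + 593/3242 = -1294/5402735 + 593/3242 = 3199626707/17515666870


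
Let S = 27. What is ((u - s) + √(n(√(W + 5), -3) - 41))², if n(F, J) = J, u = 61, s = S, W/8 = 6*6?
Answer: 1112 + 136*I*√11 ≈ 1112.0 + 451.06*I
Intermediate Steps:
W = 288 (W = 8*(6*6) = 8*36 = 288)
s = 27
((u - s) + √(n(√(W + 5), -3) - 41))² = ((61 - 1*27) + √(-3 - 41))² = ((61 - 27) + √(-44))² = (34 + 2*I*√11)²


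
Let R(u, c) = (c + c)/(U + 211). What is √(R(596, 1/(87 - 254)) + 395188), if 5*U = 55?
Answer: √135794646365835/18537 ≈ 628.64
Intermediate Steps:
U = 11 (U = (⅕)*55 = 11)
R(u, c) = c/111 (R(u, c) = (c + c)/(11 + 211) = (2*c)/222 = (2*c)*(1/222) = c/111)
√(R(596, 1/(87 - 254)) + 395188) = √(1/(111*(87 - 254)) + 395188) = √((1/111)/(-167) + 395188) = √((1/111)*(-1/167) + 395188) = √(-1/18537 + 395188) = √(7325599955/18537) = √135794646365835/18537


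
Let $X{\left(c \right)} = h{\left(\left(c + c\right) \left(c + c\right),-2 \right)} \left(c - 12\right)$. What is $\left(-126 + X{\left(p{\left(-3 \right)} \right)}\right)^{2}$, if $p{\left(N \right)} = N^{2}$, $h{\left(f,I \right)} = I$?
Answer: $14400$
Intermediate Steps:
$X{\left(c \right)} = 24 - 2 c$ ($X{\left(c \right)} = - 2 \left(c - 12\right) = - 2 \left(-12 + c\right) = 24 - 2 c$)
$\left(-126 + X{\left(p{\left(-3 \right)} \right)}\right)^{2} = \left(-126 + \left(24 - 2 \left(-3\right)^{2}\right)\right)^{2} = \left(-126 + \left(24 - 18\right)\right)^{2} = \left(-126 + 6\right)^{2} = \left(-120\right)^{2} = 14400$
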